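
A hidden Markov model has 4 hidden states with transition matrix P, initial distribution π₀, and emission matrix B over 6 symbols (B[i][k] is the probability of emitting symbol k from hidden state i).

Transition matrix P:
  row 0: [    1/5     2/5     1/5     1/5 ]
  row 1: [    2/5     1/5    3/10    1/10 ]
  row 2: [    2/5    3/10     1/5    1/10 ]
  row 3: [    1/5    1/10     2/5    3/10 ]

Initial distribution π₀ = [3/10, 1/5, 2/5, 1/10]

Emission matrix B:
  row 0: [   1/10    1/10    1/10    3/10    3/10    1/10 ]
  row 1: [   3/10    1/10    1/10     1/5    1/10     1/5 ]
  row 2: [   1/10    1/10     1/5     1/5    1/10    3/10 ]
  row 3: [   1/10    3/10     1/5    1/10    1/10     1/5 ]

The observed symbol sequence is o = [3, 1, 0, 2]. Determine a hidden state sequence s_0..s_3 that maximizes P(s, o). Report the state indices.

t=0: δ = [9.000e-02, 4.000e-02, 8.000e-02, 1.000e-02]  (obs o_0=3)
t=1: δ = [3.200e-03, 3.600e-03, 1.800e-03, 5.400e-03]  ψ = [2, 0, 0, 0]  (obs o_1=1)
t=2: δ = [1.440e-04, 3.840e-04, 2.160e-04, 1.620e-04]  ψ = [1, 0, 3, 3]  (obs o_2=0)
t=3: δ = [1.536e-05, 7.680e-06, 2.304e-05, 9.720e-06]  ψ = [1, 1, 1, 3]  (obs o_3=2)
backtrack: best end state = 2; path = [2, 0, 1, 2]

path = [2, 0, 1, 2]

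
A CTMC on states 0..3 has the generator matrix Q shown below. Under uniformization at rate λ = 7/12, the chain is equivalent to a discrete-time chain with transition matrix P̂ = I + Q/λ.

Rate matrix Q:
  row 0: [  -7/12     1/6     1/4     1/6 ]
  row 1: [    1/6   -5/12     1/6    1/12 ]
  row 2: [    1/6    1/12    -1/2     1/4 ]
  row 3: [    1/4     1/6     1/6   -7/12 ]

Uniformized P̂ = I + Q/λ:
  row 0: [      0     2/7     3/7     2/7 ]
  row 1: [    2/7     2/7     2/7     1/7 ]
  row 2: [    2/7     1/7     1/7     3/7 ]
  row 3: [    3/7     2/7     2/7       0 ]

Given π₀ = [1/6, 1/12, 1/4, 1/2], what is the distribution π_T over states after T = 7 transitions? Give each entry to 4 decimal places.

π = [0.2474, 0.2455, 0.2808, 0.2262]

t=0: π = [0.1667, 0.0833, 0.2500, 0.5000]
t=1: π = [0.3095, 0.2500, 0.2738, 0.1667]
t=2: π = [0.2211, 0.2466, 0.2908, 0.2415]
t=3: π = [0.2570, 0.2442, 0.2758, 0.2230]
t=4: π = [0.2441, 0.2463, 0.2830, 0.2265]
t=5: π = [0.2483, 0.2453, 0.2802, 0.2262]
t=6: π = [0.2471, 0.2457, 0.2812, 0.2261]
t=7: π = [0.2474, 0.2455, 0.2808, 0.2262]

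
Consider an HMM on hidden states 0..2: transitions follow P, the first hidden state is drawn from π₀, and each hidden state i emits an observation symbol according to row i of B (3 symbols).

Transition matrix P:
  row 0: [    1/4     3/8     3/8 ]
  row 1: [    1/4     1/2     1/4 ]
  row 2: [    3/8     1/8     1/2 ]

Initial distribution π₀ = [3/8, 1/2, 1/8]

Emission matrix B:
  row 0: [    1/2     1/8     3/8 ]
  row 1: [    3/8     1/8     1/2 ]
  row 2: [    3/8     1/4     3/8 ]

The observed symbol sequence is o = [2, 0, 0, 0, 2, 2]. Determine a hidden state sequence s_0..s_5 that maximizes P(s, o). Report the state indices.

t=0: δ = [1.406e-01, 2.500e-01, 4.688e-02]  (obs o_0=2)
t=1: δ = [3.125e-02, 4.688e-02, 2.344e-02]  ψ = [1, 1, 1]  (obs o_1=0)
t=2: δ = [5.859e-03, 8.789e-03, 4.395e-03]  ψ = [1, 1, 0]  (obs o_2=0)
t=3: δ = [1.099e-03, 1.648e-03, 8.240e-04]  ψ = [1, 1, 0]  (obs o_3=0)
t=4: δ = [1.545e-04, 4.120e-04, 1.545e-04]  ψ = [1, 1, 0]  (obs o_4=2)
t=5: δ = [3.862e-05, 1.030e-04, 3.862e-05]  ψ = [1, 1, 1]  (obs o_5=2)
backtrack: best end state = 1; path = [1, 1, 1, 1, 1, 1]

path = [1, 1, 1, 1, 1, 1]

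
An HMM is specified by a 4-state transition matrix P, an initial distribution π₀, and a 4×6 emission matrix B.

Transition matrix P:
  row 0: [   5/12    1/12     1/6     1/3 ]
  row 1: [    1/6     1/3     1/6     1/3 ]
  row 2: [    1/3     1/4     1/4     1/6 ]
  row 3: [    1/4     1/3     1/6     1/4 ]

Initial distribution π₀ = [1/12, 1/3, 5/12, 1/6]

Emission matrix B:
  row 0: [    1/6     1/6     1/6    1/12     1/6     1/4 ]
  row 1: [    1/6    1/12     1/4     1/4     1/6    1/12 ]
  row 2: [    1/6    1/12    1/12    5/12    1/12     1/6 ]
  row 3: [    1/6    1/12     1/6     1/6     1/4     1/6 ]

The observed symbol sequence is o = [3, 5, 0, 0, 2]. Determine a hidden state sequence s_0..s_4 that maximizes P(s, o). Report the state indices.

t=0: δ = [6.944e-03, 8.333e-02, 1.736e-01, 2.778e-02]  (obs o_0=3)
t=1: δ = [1.447e-02, 3.617e-03, 7.234e-03, 4.823e-03]  ψ = [2, 2, 2, 2]  (obs o_1=5)
t=2: δ = [1.005e-03, 3.014e-04, 4.019e-04, 8.038e-04]  ψ = [0, 2, 0, 0]  (obs o_2=0)
t=3: δ = [6.977e-05, 4.465e-05, 2.791e-05, 5.582e-05]  ψ = [0, 3, 0, 0]  (obs o_3=0)
t=4: δ = [4.845e-06, 4.651e-06, 9.690e-07, 3.876e-06]  ψ = [0, 3, 0, 0]  (obs o_4=2)
backtrack: best end state = 0; path = [2, 0, 0, 0, 0]

path = [2, 0, 0, 0, 0]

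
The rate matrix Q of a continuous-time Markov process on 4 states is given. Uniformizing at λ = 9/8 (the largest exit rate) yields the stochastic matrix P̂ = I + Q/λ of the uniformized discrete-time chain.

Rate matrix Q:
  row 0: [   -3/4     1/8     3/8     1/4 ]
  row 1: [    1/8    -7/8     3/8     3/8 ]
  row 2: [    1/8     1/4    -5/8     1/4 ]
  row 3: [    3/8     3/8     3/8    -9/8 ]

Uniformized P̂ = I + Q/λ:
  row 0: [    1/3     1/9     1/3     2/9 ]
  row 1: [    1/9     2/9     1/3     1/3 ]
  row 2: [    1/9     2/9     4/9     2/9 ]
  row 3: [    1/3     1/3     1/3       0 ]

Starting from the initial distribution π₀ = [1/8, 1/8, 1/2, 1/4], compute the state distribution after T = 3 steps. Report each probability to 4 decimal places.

t=0: π = [0.1250, 0.1250, 0.5000, 0.2500]
t=1: π = [0.1944, 0.2361, 0.3889, 0.1806]
t=2: π = [0.1944, 0.2207, 0.3765, 0.2083]
t=3: π = [0.2006, 0.2238, 0.3752, 0.2004]

π = [0.2006, 0.2238, 0.3752, 0.2004]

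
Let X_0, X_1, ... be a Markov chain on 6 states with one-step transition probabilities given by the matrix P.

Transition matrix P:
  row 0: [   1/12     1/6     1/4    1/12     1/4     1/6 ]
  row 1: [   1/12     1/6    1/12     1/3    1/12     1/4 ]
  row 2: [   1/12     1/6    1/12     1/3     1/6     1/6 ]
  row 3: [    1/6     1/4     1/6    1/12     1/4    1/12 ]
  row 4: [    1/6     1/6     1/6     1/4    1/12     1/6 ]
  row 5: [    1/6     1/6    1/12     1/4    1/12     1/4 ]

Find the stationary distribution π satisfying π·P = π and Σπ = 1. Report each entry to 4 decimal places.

π = [0.1292, 0.1849, 0.1358, 0.2187, 0.1526, 0.1787]

Balance equations π_j = Σ_i π_i·P[i][j]:
  π_0 = 1/12·π_0 + 1/12·π_1 + 1/12·π_2 + 1/6·π_3 + 1/6·π_4 + 1/6·π_5
  π_1 = 1/6·π_0 + 1/6·π_1 + 1/6·π_2 + 1/4·π_3 + 1/6·π_4 + 1/6·π_5
  π_2 = 1/4·π_0 + 1/12·π_1 + 1/12·π_2 + 1/6·π_3 + 1/6·π_4 + 1/12·π_5
  π_3 = 1/12·π_0 + 1/3·π_1 + 1/3·π_2 + 1/12·π_3 + 1/4·π_4 + 1/4·π_5
  π_4 = 1/4·π_0 + 1/12·π_1 + 1/6·π_2 + 1/4·π_3 + 1/12·π_4 + 1/12·π_5
  normalize: π_0 + π_1 + π_2 + π_3 + π_4 + π_5 = 1
Solving the linear system gives exactly π = [2687/20801, 3846/20801, 2825/20801, 4550/20801, 3175/20801, 338/1891].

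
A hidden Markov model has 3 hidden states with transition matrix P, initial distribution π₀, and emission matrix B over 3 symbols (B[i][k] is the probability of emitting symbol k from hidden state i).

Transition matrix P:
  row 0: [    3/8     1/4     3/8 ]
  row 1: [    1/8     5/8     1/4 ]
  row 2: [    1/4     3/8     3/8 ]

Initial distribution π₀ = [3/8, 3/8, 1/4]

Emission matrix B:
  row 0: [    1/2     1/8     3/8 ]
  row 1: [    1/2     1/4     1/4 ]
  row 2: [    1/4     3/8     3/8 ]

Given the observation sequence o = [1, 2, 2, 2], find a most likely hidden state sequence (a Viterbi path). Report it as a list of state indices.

path = [1, 1, 1, 1]

t=0: δ = [4.688e-02, 9.375e-02, 9.375e-02]  (obs o_0=1)
t=1: δ = [8.789e-03, 1.465e-02, 1.318e-02]  ψ = [2, 1, 2]  (obs o_1=2)
t=2: δ = [1.236e-03, 2.289e-03, 1.854e-03]  ψ = [0, 1, 2]  (obs o_2=2)
t=3: δ = [1.738e-04, 3.576e-04, 2.607e-04]  ψ = [0, 1, 2]  (obs o_3=2)
backtrack: best end state = 1; path = [1, 1, 1, 1]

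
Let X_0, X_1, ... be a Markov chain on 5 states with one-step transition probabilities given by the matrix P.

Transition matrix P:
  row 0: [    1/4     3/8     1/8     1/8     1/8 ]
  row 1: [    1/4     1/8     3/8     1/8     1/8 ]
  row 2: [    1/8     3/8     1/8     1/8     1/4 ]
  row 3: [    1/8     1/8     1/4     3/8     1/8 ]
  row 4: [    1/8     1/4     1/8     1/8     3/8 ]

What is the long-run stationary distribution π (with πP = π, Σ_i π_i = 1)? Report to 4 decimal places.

Balance equations π_j = Σ_i π_i·P[i][j]:
  π_0 = 1/4·π_0 + 1/4·π_1 + 1/8·π_2 + 1/8·π_3 + 1/8·π_4
  π_1 = 3/8·π_0 + 1/8·π_1 + 3/8·π_2 + 1/8·π_3 + 1/4·π_4
  π_2 = 1/8·π_0 + 3/8·π_1 + 1/8·π_2 + 1/4·π_3 + 1/8·π_4
  π_3 = 1/8·π_0 + 1/8·π_1 + 1/8·π_2 + 3/8·π_3 + 1/8·π_4
  normalize: π_0 + π_1 + π_2 + π_3 + π_4 = 1
Solving the linear system gives exactly π = [515/2892, 713/2892, 50/241, 1/6, 97/482].

π = [0.1781, 0.2465, 0.2075, 0.1667, 0.2012]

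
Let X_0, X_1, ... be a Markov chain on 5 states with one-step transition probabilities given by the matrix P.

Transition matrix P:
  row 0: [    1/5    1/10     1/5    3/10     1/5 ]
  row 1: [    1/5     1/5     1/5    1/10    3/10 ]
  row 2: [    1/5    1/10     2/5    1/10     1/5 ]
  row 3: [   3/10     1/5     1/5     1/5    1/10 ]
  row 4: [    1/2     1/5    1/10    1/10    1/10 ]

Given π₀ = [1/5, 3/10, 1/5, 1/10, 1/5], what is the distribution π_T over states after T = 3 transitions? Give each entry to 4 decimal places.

π = [0.2712, 0.1501, 0.2267, 0.1719, 0.1801]

t=0: π = [0.2000, 0.3000, 0.2000, 0.1000, 0.2000]
t=1: π = [0.2700, 0.1600, 0.2200, 0.1500, 0.2000]
t=2: π = [0.2750, 0.1510, 0.2240, 0.1690, 0.1810]
t=3: π = [0.2712, 0.1501, 0.2267, 0.1719, 0.1801]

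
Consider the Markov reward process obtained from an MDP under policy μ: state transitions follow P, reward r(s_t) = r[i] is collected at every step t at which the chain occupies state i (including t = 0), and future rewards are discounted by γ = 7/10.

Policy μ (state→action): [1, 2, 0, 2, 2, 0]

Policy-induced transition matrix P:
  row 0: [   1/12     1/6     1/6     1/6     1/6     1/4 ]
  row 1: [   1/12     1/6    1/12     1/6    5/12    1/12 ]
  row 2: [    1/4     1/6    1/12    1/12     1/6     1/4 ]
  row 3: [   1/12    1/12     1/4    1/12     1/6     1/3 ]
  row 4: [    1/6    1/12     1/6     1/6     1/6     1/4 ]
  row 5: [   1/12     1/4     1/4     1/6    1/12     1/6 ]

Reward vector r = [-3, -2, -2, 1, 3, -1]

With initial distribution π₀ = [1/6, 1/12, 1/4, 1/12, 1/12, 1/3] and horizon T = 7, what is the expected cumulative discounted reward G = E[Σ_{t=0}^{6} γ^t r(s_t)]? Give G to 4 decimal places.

G = -2.3873

t=0: π = [0.1667, 0.0833, 0.2500, 0.0833, 0.0833, 0.3333], E[r] = -1.1667, γ^t·E[r] = -1.166667, running G = -1.166667
t=1: π = [0.1319, 0.1806, 0.1736, 0.1389, 0.1597, 0.2153], E[r] = -0.7014, γ^t·E[r] = -0.490972, running G = -1.657639
t=2: π = [0.1256, 0.1597, 0.1667, 0.1406, 0.1939, 0.2135], E[r] = -0.5208, γ^t·E[r] = -0.255208, running G = -1.912847
t=3: π = [0.1273, 0.1566, 0.1690, 0.1411, 0.1888, 0.2173], E[r] = -0.5428, γ^t·E[r] = -0.186172, running G = -2.099019
t=4: π = [0.1272, 0.1573, 0.1694, 0.1408, 0.1877, 0.2175], E[r] = -0.5487, γ^t·E[r] = -0.131735, running G = -2.230754
t=5: π = [0.1272, 0.1574, 0.1693, 0.1408, 0.1879, 0.2174], E[r] = -0.5481, γ^t·E[r] = -0.092115, running G = -2.322870
t=6: π = [0.1272, 0.1574, 0.1693, 0.1408, 0.1879, 0.2174], E[r] = -0.5478, γ^t·E[r] = -0.064452, running G = -2.387321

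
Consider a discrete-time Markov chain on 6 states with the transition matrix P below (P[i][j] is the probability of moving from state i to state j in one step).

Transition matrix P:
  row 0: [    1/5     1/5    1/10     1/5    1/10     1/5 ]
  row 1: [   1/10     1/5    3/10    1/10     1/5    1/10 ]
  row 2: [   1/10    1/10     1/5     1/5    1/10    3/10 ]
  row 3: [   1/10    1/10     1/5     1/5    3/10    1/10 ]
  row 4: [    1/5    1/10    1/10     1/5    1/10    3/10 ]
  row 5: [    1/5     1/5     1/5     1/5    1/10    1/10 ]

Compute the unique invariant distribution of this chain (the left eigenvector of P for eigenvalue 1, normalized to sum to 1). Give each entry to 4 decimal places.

Balance equations π_j = Σ_i π_i·P[i][j]:
  π_0 = 1/5·π_0 + 1/10·π_1 + 1/10·π_2 + 1/10·π_3 + 1/5·π_4 + 1/5·π_5
  π_1 = 1/5·π_0 + 1/5·π_1 + 1/10·π_2 + 1/10·π_3 + 1/10·π_4 + 1/5·π_5
  π_2 = 1/10·π_0 + 3/10·π_1 + 1/5·π_2 + 1/5·π_3 + 1/10·π_4 + 1/5·π_5
  π_3 = 1/5·π_0 + 1/10·π_1 + 1/5·π_2 + 1/5·π_3 + 1/5·π_4 + 1/5·π_5
  π_4 = 1/10·π_0 + 1/5·π_1 + 1/10·π_2 + 3/10·π_3 + 1/10·π_4 + 1/10·π_5
  normalize: π_0 + π_1 + π_2 + π_3 + π_4 + π_5 = 1
Solving the linear system gives exactly π = [7397/49906, 7377/49906, 18443/99812, 18487/99812, 7577/49906, 4545/24953].

π = [0.1482, 0.1478, 0.1848, 0.1852, 0.1518, 0.1821]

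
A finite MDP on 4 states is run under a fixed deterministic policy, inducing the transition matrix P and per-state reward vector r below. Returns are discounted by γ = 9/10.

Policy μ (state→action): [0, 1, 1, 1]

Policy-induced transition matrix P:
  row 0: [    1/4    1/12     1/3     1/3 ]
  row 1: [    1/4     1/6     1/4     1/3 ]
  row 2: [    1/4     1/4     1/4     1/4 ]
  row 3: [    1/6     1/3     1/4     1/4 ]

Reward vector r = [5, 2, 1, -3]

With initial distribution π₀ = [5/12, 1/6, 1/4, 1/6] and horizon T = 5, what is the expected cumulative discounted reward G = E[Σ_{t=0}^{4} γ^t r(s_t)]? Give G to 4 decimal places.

G = 5.1492

t=0: π = [0.4167, 0.1667, 0.2500, 0.1667], E[r] = 2.1667, γ^t·E[r] = 2.166667, running G = 2.166667
t=1: π = [0.2361, 0.1806, 0.2847, 0.2986], E[r] = 0.9306, γ^t·E[r] = 0.837500, running G = 3.004167
t=2: π = [0.2251, 0.2205, 0.2697, 0.2847], E[r] = 0.9821, γ^t·E[r] = 0.795469, running G = 3.799635
t=3: π = [0.2263, 0.2178, 0.2688, 0.2871], E[r] = 0.9744, γ^t·E[r] = 0.710332, running G = 4.509967
t=4: π = [0.2261, 0.2181, 0.2689, 0.2870], E[r] = 0.9743, γ^t·E[r] = 0.639249, running G = 5.149216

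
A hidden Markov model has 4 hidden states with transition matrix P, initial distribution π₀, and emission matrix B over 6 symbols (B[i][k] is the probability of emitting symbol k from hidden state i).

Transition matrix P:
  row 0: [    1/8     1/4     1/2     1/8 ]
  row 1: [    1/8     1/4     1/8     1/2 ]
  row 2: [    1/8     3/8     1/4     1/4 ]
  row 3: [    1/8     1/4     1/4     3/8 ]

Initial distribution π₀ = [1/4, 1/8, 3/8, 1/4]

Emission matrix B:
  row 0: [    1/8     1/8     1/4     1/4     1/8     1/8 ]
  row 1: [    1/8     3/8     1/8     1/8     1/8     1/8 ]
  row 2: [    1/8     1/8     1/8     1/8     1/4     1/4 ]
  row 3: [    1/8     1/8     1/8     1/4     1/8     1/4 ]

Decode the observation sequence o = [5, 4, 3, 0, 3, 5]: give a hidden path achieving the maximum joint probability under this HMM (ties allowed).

path = [2, 1, 3, 3, 3, 3]

t=0: δ = [3.125e-02, 1.562e-02, 9.375e-02, 6.250e-02]  (obs o_0=5)
t=1: δ = [1.465e-03, 4.395e-03, 5.859e-03, 2.930e-03]  ψ = [2, 2, 2, 2]  (obs o_1=4)
t=2: δ = [1.831e-04, 2.747e-04, 1.831e-04, 5.493e-04]  ψ = [2, 2, 2, 1]  (obs o_2=3)
t=3: δ = [8.583e-06, 1.717e-05, 1.717e-05, 2.575e-05]  ψ = [3, 3, 3, 3]  (obs o_3=0)
t=4: δ = [8.047e-07, 8.047e-07, 8.047e-07, 2.414e-06]  ψ = [3, 2, 3, 3]  (obs o_4=3)
t=5: δ = [3.772e-08, 7.544e-08, 1.509e-07, 2.263e-07]  ψ = [3, 3, 3, 3]  (obs o_5=5)
backtrack: best end state = 3; path = [2, 1, 3, 3, 3, 3]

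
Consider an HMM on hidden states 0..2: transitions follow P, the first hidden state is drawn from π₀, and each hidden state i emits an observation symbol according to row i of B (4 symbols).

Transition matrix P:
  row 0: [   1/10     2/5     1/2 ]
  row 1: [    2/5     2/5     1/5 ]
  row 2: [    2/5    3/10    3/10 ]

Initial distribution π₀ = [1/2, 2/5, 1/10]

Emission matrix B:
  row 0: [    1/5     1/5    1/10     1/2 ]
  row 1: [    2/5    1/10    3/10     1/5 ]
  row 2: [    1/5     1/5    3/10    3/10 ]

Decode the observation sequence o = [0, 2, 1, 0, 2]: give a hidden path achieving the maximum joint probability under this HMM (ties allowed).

t=0: δ = [1.000e-01, 1.600e-01, 2.000e-02]  (obs o_0=0)
t=1: δ = [6.400e-03, 1.920e-02, 1.500e-02]  ψ = [1, 1, 0]  (obs o_1=2)
t=2: δ = [1.536e-03, 7.680e-04, 9.000e-04]  ψ = [1, 1, 2]  (obs o_2=1)
t=3: δ = [7.200e-05, 2.458e-04, 1.536e-04]  ψ = [2, 0, 0]  (obs o_3=0)
t=4: δ = [9.830e-06, 2.949e-05, 1.475e-05]  ψ = [1, 1, 1]  (obs o_4=2)
backtrack: best end state = 1; path = [1, 1, 0, 1, 1]

path = [1, 1, 0, 1, 1]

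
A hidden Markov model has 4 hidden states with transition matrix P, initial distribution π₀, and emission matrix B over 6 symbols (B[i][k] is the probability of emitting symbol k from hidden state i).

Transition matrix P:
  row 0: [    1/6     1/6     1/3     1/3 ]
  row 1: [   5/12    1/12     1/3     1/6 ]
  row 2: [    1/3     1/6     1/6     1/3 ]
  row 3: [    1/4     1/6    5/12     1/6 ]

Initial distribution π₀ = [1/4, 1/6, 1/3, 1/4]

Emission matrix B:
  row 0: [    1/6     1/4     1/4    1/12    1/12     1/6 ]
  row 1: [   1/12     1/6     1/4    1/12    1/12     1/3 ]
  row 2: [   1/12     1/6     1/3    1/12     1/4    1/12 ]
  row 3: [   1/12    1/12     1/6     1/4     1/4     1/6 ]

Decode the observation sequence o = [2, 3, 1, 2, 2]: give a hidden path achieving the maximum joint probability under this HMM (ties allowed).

t=0: δ = [6.250e-02, 4.167e-02, 1.111e-01, 4.167e-02]  (obs o_0=2)
t=1: δ = [3.086e-03, 1.543e-03, 1.736e-03, 9.259e-03]  ψ = [2, 2, 0, 2]  (obs o_1=3)
t=2: δ = [5.787e-04, 2.572e-04, 6.430e-04, 1.286e-04]  ψ = [3, 3, 3, 3]  (obs o_2=1)
t=3: δ = [5.358e-05, 2.679e-05, 6.430e-05, 3.572e-05]  ψ = [2, 2, 0, 2]  (obs o_3=2)
t=4: δ = [5.358e-06, 2.679e-06, 5.954e-06, 3.572e-06]  ψ = [2, 2, 0, 2]  (obs o_4=2)
backtrack: best end state = 2; path = [2, 3, 2, 0, 2]

path = [2, 3, 2, 0, 2]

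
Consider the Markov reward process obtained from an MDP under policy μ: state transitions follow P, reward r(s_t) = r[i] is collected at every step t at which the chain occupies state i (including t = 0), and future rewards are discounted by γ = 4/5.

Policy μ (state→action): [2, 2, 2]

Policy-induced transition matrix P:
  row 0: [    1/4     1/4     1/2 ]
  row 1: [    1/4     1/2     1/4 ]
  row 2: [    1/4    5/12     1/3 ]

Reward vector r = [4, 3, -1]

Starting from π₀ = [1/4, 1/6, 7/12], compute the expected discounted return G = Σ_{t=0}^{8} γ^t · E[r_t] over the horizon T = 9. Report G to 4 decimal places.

G = 7.1269

t=0: π = [0.2500, 0.1667, 0.5833], E[r] = 0.9167, γ^t·E[r] = 0.916667, running G = 0.916667
t=1: π = [0.2500, 0.3889, 0.3611], E[r] = 1.8056, γ^t·E[r] = 1.444444, running G = 2.361111
t=2: π = [0.2500, 0.4074, 0.3426], E[r] = 1.8796, γ^t·E[r] = 1.202963, running G = 3.564074
t=3: π = [0.2500, 0.4090, 0.3410], E[r] = 1.8858, γ^t·E[r] = 0.965531, running G = 4.529605
t=4: π = [0.2500, 0.4091, 0.3409], E[r] = 1.8863, γ^t·E[r] = 0.772635, running G = 5.302240
t=5: π = [0.2500, 0.4091, 0.3409], E[r] = 1.8864, γ^t·E[r] = 0.618122, running G = 5.920363
t=6: π = [0.2500, 0.4091, 0.3409], E[r] = 1.8864, γ^t·E[r] = 0.494499, running G = 6.414862
t=7: π = [0.2500, 0.4091, 0.3409], E[r] = 1.8864, γ^t·E[r] = 0.395599, running G = 6.810461
t=8: π = [0.2500, 0.4091, 0.3409], E[r] = 1.8864, γ^t·E[r] = 0.316479, running G = 7.126940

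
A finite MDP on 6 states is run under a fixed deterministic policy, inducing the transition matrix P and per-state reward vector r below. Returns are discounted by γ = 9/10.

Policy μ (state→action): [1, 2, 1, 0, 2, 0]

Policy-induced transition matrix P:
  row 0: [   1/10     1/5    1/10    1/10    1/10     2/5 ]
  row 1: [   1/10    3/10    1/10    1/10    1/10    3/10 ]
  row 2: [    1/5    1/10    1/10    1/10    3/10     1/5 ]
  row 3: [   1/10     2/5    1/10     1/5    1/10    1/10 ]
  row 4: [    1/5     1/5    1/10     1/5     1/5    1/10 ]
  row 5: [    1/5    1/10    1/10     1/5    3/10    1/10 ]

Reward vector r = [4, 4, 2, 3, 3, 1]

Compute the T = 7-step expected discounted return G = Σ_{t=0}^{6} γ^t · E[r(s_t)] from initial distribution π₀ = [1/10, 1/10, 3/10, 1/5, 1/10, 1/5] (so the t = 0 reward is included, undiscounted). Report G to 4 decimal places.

t=0: π = [0.1000, 0.1000, 0.3000, 0.2000, 0.1000, 0.2000], E[r] = 2.5000, γ^t·E[r] = 2.500000, running G = 2.500000
t=1: π = [0.1600, 0.2000, 0.1000, 0.1500, 0.2100, 0.1800], E[r] = 2.9000, γ^t·E[r] = 2.610000, running G = 5.110000
t=2: π = [0.1490, 0.2220, 0.1000, 0.1540, 0.1770, 0.1980], E[r] = 2.8750, γ^t·E[r] = 2.328750, running G = 7.438750
t=3: π = [0.1475, 0.2232, 0.1000, 0.1529, 0.1773, 0.1991], E[r] = 2.8725, γ^t·E[r] = 2.094053, running G = 9.532803
t=4: π = [0.1476, 0.2230, 0.1000, 0.1529, 0.1776, 0.1989], E[r] = 2.8729, γ^t·E[r] = 1.884877, running G = 11.417679
t=5: π = [0.1476, 0.2230, 0.1000, 0.1529, 0.1775, 0.1989], E[r] = 2.8729, γ^t·E[r] = 1.696395, running G = 13.114074
t=6: π = [0.1476, 0.2230, 0.1000, 0.1529, 0.1775, 0.1989], E[r] = 2.8729, γ^t·E[r] = 1.526753, running G = 14.640828

G = 14.6408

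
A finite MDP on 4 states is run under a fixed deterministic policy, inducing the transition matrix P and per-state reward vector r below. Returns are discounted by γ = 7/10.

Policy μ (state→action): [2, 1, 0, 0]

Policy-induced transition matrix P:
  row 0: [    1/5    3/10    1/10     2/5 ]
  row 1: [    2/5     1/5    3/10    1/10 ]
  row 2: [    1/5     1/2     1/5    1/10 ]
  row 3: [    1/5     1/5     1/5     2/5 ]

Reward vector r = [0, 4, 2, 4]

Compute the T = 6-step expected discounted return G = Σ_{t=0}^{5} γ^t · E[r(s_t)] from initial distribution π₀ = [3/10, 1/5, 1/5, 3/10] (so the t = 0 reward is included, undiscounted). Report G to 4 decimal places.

G = 7.4439

t=0: π = [0.3000, 0.2000, 0.2000, 0.3000], E[r] = 2.4000, γ^t·E[r] = 2.400000, running G = 2.400000
t=1: π = [0.2400, 0.2900, 0.1900, 0.2800], E[r] = 2.6600, γ^t·E[r] = 1.862000, running G = 4.262000
t=2: π = [0.2580, 0.2810, 0.2050, 0.2560], E[r] = 2.5580, γ^t·E[r] = 1.253420, running G = 5.515420
t=3: π = [0.2562, 0.2873, 0.2023, 0.2542], E[r] = 2.5706, γ^t·E[r] = 0.881716, running G = 6.397136
t=4: π = [0.2575, 0.2863, 0.2031, 0.2531], E[r] = 2.5639, γ^t·E[r] = 0.615602, running G = 7.012738
t=5: π = [0.2573, 0.2867, 0.2029, 0.2532], E[r] = 2.5652, γ^t·E[r] = 0.431130, running G = 7.443868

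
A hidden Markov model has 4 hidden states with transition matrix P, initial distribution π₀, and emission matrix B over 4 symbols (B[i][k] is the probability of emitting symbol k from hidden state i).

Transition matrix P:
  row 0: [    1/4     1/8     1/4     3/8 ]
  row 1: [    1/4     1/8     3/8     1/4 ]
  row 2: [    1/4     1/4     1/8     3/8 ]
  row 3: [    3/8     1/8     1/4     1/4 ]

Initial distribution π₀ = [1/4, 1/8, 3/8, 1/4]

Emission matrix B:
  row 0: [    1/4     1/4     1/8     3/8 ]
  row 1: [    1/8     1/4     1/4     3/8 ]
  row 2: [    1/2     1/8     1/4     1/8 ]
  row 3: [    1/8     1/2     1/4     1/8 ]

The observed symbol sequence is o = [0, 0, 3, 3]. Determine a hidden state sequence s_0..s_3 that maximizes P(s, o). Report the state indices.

t=0: δ = [6.250e-02, 1.562e-02, 1.875e-01, 3.125e-02]  (obs o_0=0)
t=1: δ = [1.172e-02, 5.859e-03, 1.172e-02, 8.789e-03]  ψ = [2, 2, 2, 2]  (obs o_1=0)
t=2: δ = [1.236e-03, 1.099e-03, 3.662e-04, 5.493e-04]  ψ = [3, 2, 0, 0]  (obs o_2=3)
t=3: δ = [1.159e-04, 5.794e-05, 5.150e-05, 5.794e-05]  ψ = [0, 0, 1, 0]  (obs o_3=3)
backtrack: best end state = 0; path = [2, 3, 0, 0]

path = [2, 3, 0, 0]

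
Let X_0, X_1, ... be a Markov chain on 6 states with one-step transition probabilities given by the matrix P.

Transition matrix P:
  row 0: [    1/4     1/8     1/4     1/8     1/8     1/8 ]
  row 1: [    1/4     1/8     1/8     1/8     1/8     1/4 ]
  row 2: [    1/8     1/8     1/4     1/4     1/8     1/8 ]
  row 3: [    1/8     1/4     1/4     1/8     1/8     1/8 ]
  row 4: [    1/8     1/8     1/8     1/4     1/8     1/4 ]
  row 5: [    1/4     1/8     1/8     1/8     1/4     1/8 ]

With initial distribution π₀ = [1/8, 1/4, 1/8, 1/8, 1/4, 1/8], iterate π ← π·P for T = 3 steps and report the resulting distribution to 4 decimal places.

t=0: π = [0.1250, 0.2500, 0.1250, 0.1250, 0.2500, 0.1250]
t=1: π = [0.1875, 0.1406, 0.1719, 0.1719, 0.1406, 0.1875]
t=2: π = [0.1895, 0.1465, 0.1914, 0.1641, 0.1484, 0.1602]
t=3: π = [0.1870, 0.1455, 0.1931, 0.1675, 0.1450, 0.1619]

π = [0.1870, 0.1455, 0.1931, 0.1675, 0.1450, 0.1619]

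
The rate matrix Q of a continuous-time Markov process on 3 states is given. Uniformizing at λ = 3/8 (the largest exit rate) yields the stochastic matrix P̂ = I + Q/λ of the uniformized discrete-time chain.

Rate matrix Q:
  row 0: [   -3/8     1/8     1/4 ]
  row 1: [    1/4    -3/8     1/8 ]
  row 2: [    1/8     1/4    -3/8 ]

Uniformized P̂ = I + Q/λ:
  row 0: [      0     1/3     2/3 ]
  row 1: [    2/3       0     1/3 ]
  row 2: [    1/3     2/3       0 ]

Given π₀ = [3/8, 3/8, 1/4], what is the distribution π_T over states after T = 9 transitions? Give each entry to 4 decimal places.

t=0: π = [0.3750, 0.3750, 0.2500]
t=1: π = [0.3333, 0.2917, 0.3750]
t=2: π = [0.3194, 0.3611, 0.3194]
t=3: π = [0.3472, 0.3194, 0.3333]
t=4: π = [0.3241, 0.3380, 0.3380]
t=5: π = [0.3380, 0.3333, 0.3287]
t=6: π = [0.3318, 0.3318, 0.3364]
t=7: π = [0.3333, 0.3349, 0.3318]
t=8: π = [0.3338, 0.3323, 0.3338]
t=9: π = [0.3328, 0.3338, 0.3333]

π = [0.3328, 0.3338, 0.3333]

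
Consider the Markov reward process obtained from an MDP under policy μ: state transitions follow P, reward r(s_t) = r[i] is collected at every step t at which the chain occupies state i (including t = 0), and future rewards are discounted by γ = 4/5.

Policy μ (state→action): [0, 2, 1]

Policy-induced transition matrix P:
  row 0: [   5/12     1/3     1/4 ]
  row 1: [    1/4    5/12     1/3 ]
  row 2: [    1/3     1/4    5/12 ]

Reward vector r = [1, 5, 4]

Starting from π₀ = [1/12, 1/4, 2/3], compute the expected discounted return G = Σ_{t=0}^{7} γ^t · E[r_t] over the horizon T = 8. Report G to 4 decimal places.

G = 14.5330

t=0: π = [0.0833, 0.2500, 0.6667], E[r] = 4.0000, γ^t·E[r] = 4.000000, running G = 4.000000
t=1: π = [0.3194, 0.2986, 0.3819], E[r] = 3.3403, γ^t·E[r] = 2.672222, running G = 6.672222
t=2: π = [0.3351, 0.3264, 0.3385], E[r] = 3.3212, γ^t·E[r] = 2.125556, running G = 8.797778
t=3: π = [0.3341, 0.3323, 0.3336], E[r] = 3.3302, γ^t·E[r] = 1.705037, running G = 10.502815
t=4: π = [0.3335, 0.3332, 0.3333], E[r] = 3.3328, γ^t·E[r] = 1.365111, running G = 11.867926
t=5: π = [0.3334, 0.3333, 0.3333], E[r] = 3.3333, γ^t·E[r] = 1.092244, running G = 12.960170
t=6: π = [0.3333, 0.3333, 0.3333], E[r] = 3.3333, γ^t·E[r] = 0.873812, running G = 13.833982
t=7: π = [0.3333, 0.3333, 0.3333], E[r] = 3.3333, γ^t·E[r] = 0.699051, running G = 14.533032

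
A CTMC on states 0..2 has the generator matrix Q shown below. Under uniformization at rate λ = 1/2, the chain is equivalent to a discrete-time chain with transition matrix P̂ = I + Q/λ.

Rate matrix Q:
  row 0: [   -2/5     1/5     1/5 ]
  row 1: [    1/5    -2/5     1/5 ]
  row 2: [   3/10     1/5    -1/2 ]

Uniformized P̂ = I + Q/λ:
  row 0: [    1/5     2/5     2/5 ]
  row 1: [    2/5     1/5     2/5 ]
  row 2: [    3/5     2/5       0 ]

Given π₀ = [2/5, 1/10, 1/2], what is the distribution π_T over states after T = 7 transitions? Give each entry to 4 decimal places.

t=0: π = [0.4000, 0.1000, 0.5000]
t=1: π = [0.4200, 0.3800, 0.2000]
t=2: π = [0.3560, 0.3240, 0.3200]
t=3: π = [0.3928, 0.3352, 0.2720]
t=4: π = [0.3758, 0.3330, 0.2912]
t=5: π = [0.3831, 0.3334, 0.2835]
t=6: π = [0.3801, 0.3333, 0.2866]
t=7: π = [0.3813, 0.3333, 0.2854]

π = [0.3813, 0.3333, 0.2854]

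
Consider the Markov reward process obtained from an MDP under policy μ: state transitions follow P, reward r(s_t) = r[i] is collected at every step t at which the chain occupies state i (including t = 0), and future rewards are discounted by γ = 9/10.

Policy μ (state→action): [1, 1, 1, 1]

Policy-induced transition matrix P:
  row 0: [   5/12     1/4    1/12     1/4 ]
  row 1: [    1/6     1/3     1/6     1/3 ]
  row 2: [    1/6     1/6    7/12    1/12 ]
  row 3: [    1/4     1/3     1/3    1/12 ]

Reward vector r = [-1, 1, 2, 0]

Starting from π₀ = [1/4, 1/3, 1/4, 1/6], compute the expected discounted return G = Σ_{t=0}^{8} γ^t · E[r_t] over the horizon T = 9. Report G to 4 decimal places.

G = 3.7498

t=0: π = [0.2500, 0.3333, 0.2500, 0.1667], E[r] = 0.5833, γ^t·E[r] = 0.583333, running G = 0.583333
t=1: π = [0.2431, 0.2708, 0.2778, 0.2083], E[r] = 0.5833, γ^t·E[r] = 0.525000, running G = 1.108333
t=2: π = [0.2448, 0.2668, 0.2969, 0.1916], E[r] = 0.6157, γ^t·E[r] = 0.498750, running G = 1.607083
t=3: π = [0.2438, 0.2635, 0.3019, 0.1908], E[r] = 0.6234, γ^t·E[r] = 0.454465, running G = 2.061548
t=4: π = [0.2435, 0.2627, 0.3039, 0.1898], E[r] = 0.6271, γ^t·E[r] = 0.411410, running G = 2.472958
t=5: π = [0.2434, 0.2624, 0.3047, 0.1896], E[r] = 0.6283, γ^t·E[r] = 0.371018, running G = 2.843976
t=6: π = [0.2433, 0.2623, 0.3049, 0.1895], E[r] = 0.6288, γ^t·E[r] = 0.334179, running G = 3.178156
t=7: π = [0.2433, 0.2622, 0.3050, 0.1895], E[r] = 0.6290, γ^t·E[r] = 0.300849, running G = 3.479005
t=8: π = [0.2433, 0.2622, 0.3051, 0.1894], E[r] = 0.6291, γ^t·E[r] = 0.270794, running G = 3.749799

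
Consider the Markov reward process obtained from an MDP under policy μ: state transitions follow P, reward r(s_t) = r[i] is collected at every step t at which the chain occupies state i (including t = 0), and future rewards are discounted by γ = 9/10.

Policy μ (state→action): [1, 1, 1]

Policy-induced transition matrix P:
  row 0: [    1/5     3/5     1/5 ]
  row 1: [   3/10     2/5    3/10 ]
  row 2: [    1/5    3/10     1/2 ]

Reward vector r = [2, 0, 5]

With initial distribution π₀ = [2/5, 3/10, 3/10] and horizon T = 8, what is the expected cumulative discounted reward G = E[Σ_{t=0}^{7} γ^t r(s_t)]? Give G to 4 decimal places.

t=0: π = [0.4000, 0.3000, 0.3000], E[r] = 2.3000, γ^t·E[r] = 2.300000, running G = 2.300000
t=1: π = [0.2300, 0.4500, 0.3200], E[r] = 2.0600, γ^t·E[r] = 1.854000, running G = 4.154000
t=2: π = [0.2450, 0.4140, 0.3410], E[r] = 2.1950, γ^t·E[r] = 1.777950, running G = 5.931950
t=3: π = [0.2414, 0.4149, 0.3437], E[r] = 2.2013, γ^t·E[r] = 1.604748, running G = 7.536698
t=4: π = [0.2415, 0.4139, 0.3446], E[r] = 2.2060, γ^t·E[r] = 1.447343, running G = 8.984041
t=5: π = [0.2414, 0.4138, 0.3448], E[r] = 2.2066, γ^t·E[r] = 1.302997, running G = 10.287038
t=6: π = [0.2414, 0.4138, 0.3448], E[r] = 2.2068, γ^t·E[r] = 1.172807, running G = 11.459845
t=7: π = [0.2414, 0.4138, 0.3448], E[r] = 2.2069, γ^t·E[r] = 1.055545, running G = 12.515391

G = 12.5154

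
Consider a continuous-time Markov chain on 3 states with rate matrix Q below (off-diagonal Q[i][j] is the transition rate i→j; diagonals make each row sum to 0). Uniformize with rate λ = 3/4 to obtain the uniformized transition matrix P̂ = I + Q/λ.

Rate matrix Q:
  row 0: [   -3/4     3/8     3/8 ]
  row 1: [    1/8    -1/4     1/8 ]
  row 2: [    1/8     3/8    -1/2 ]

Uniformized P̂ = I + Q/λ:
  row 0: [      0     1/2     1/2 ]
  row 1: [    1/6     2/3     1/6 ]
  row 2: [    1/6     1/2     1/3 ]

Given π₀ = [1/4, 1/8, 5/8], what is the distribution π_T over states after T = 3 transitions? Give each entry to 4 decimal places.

π = [0.1424, 0.5978, 0.2598]

t=0: π = [0.2500, 0.1250, 0.6250]
t=1: π = [0.1250, 0.5208, 0.3542]
t=2: π = [0.1458, 0.5868, 0.2674]
t=3: π = [0.1424, 0.5978, 0.2598]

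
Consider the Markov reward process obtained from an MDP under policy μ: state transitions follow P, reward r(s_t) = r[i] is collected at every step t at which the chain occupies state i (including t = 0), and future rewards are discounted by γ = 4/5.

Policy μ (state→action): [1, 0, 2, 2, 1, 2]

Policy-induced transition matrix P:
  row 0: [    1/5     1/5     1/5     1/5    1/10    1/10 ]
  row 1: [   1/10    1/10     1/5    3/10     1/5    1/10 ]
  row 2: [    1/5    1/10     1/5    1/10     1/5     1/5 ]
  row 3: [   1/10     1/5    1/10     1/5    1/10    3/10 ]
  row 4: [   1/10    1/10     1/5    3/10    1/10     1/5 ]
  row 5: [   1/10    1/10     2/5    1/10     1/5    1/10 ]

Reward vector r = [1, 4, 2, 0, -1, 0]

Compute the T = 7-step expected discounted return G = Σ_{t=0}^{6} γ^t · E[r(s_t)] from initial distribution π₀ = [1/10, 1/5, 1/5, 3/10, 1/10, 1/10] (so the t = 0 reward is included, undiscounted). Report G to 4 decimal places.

t=0: π = [0.1000, 0.2000, 0.2000, 0.3000, 0.1000, 0.1000], E[r] = 1.2000, γ^t·E[r] = 1.200000, running G = 1.200000
t=1: π = [0.1300, 0.1400, 0.1900, 0.2000, 0.1500, 0.1900], E[r] = 0.9200, γ^t·E[r] = 0.736000, running G = 1.936000
t=2: π = [0.1320, 0.1330, 0.2180, 0.1910, 0.1520, 0.1740], E[r] = 0.9480, γ^t·E[r] = 0.606720, running G = 2.542720
t=3: π = [0.1350, 0.1323, 0.2157, 0.1893, 0.1525, 0.1752], E[r] = 0.9431, γ^t·E[r] = 0.482867, running G = 3.025587
t=4: π = [0.1351, 0.1324, 0.2161, 0.1894, 0.1523, 0.1747], E[r] = 0.9447, γ^t·E[r] = 0.386945, running G = 3.412532
t=5: π = [0.1351, 0.1324, 0.2160, 0.1894, 0.1523, 0.1747], E[r] = 0.9446, γ^t·E[r] = 0.309518, running G = 3.722050
t=6: π = [0.1351, 0.1325, 0.2160, 0.1894, 0.1523, 0.1747], E[r] = 0.9446, γ^t·E[r] = 0.247624, running G = 3.969674

G = 3.9697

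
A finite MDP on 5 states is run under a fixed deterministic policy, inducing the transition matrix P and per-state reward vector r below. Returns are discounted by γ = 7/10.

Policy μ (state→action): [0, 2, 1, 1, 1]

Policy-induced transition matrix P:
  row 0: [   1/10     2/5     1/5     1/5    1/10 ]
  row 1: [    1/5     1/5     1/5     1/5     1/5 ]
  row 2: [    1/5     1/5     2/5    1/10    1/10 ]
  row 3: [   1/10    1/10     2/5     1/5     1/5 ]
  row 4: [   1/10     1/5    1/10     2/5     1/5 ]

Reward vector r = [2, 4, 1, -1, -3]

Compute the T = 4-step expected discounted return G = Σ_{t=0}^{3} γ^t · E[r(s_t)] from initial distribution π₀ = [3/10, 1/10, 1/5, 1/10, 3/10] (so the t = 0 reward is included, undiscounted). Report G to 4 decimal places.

t=0: π = [0.3000, 0.1000, 0.2000, 0.1000, 0.3000], E[r] = 0.2000, γ^t·E[r] = 0.200000, running G = 0.200000
t=1: π = [0.1300, 0.2500, 0.2300, 0.2400, 0.1500], E[r] = 0.8000, γ^t·E[r] = 0.560000, running G = 0.760000
t=2: π = [0.1480, 0.2020, 0.2790, 0.2070, 0.1640], E[r] = 0.6840, γ^t·E[r] = 0.335160, running G = 1.095160
t=3: π = [0.1481, 0.2089, 0.2808, 0.2049, 0.1573], E[r] = 0.7358, γ^t·E[r] = 0.252379, running G = 1.347539

G = 1.3475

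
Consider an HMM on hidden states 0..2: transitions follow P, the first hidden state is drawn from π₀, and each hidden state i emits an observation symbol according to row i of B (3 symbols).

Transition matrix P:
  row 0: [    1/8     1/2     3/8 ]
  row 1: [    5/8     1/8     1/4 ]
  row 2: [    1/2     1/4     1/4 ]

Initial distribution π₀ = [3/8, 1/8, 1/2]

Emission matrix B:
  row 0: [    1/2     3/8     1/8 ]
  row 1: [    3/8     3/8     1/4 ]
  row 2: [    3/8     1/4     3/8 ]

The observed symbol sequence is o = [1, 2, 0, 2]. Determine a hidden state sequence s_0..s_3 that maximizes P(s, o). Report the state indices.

t=0: δ = [1.406e-01, 4.688e-02, 1.250e-01]  (obs o_0=1)
t=1: δ = [7.812e-03, 1.758e-02, 1.978e-02]  ψ = [2, 0, 0]  (obs o_1=2)
t=2: δ = [5.493e-03, 1.854e-03, 1.854e-03]  ψ = [1, 2, 2]  (obs o_2=0)
t=3: δ = [1.448e-04, 6.866e-04, 7.725e-04]  ψ = [1, 0, 0]  (obs o_3=2)
backtrack: best end state = 2; path = [0, 1, 0, 2]

path = [0, 1, 0, 2]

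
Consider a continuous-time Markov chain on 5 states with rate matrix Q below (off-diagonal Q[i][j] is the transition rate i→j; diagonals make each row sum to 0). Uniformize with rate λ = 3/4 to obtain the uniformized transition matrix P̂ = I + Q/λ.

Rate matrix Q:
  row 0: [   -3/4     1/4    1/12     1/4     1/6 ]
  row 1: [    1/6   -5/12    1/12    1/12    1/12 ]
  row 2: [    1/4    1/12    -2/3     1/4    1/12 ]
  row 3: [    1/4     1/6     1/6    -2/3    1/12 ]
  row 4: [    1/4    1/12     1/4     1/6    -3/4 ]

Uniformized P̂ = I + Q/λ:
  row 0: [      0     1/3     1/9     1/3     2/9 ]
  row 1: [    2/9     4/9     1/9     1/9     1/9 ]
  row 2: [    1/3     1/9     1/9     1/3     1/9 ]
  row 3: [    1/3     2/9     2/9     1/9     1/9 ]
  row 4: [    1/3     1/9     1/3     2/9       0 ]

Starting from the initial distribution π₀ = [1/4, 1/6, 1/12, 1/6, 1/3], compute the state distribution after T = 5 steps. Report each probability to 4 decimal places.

t=0: π = [0.2500, 0.1667, 0.0833, 0.1667, 0.3333]
t=1: π = [0.2315, 0.2407, 0.2037, 0.2222, 0.1019]
t=2: π = [0.2294, 0.2675, 0.1584, 0.2191, 0.1255]
t=3: π = [0.2271, 0.2756, 0.1634, 0.2112, 0.1227]
t=4: π = [0.2270, 0.2769, 0.1618, 0.2115, 0.1227]
t=5: π = [0.2269, 0.2774, 0.1619, 0.2112, 0.1227]

π = [0.2269, 0.2774, 0.1619, 0.2112, 0.1227]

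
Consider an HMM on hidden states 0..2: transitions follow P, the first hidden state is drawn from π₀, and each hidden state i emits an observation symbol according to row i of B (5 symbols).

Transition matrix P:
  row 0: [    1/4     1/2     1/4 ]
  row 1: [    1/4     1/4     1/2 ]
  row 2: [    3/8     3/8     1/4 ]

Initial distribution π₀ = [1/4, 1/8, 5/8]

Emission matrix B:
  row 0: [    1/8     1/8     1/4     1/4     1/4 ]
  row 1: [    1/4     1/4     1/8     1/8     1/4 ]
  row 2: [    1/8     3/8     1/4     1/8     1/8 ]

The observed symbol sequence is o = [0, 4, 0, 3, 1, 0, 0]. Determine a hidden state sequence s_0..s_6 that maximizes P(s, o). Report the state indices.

t=0: δ = [3.125e-02, 3.125e-02, 7.812e-02]  (obs o_0=0)
t=1: δ = [7.324e-03, 7.324e-03, 2.441e-03]  ψ = [2, 2, 2]  (obs o_1=4)
t=2: δ = [2.289e-04, 9.155e-04, 4.578e-04]  ψ = [0, 0, 1]  (obs o_2=0)
t=3: δ = [5.722e-05, 2.861e-05, 5.722e-05]  ψ = [1, 1, 1]  (obs o_3=3)
t=4: δ = [2.682e-06, 7.153e-06, 5.364e-06]  ψ = [2, 0, 0]  (obs o_4=1)
t=5: δ = [2.515e-07, 5.029e-07, 4.470e-07]  ψ = [2, 2, 1]  (obs o_5=0)
t=6: δ = [2.095e-08, 4.191e-08, 3.143e-08]  ψ = [2, 2, 1]  (obs o_6=0)
backtrack: best end state = 1; path = [2, 0, 1, 0, 1, 2, 1]

path = [2, 0, 1, 0, 1, 2, 1]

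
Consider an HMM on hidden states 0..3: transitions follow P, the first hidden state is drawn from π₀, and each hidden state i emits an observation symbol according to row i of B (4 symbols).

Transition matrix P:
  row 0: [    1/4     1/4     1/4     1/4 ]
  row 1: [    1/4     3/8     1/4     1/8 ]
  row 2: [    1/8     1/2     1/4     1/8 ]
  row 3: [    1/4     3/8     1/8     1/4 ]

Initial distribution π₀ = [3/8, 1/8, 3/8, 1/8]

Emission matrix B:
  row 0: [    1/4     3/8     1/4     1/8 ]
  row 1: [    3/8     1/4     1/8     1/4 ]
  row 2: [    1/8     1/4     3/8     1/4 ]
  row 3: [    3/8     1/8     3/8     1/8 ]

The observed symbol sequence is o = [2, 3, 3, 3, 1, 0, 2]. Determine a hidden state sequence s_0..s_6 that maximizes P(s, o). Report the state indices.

path = [2, 1, 1, 1, 1, 1, 2]

t=0: δ = [9.375e-02, 1.562e-02, 1.406e-01, 4.688e-02]  (obs o_0=2)
t=1: δ = [2.930e-03, 1.758e-02, 8.789e-03, 2.930e-03]  ψ = [0, 2, 2, 0]  (obs o_1=3)
t=2: δ = [5.493e-04, 1.648e-03, 1.099e-03, 2.747e-04]  ψ = [1, 1, 1, 1]  (obs o_2=3)
t=3: δ = [5.150e-05, 1.545e-04, 1.030e-04, 2.575e-05]  ψ = [1, 1, 1, 1]  (obs o_3=3)
t=4: δ = [1.448e-05, 1.448e-05, 9.656e-06, 2.414e-06]  ψ = [1, 1, 1, 1]  (obs o_4=1)
t=5: δ = [9.052e-07, 2.037e-06, 4.526e-07, 1.358e-06]  ψ = [0, 1, 0, 0]  (obs o_5=0)
t=6: δ = [1.273e-07, 9.548e-08, 1.910e-07, 1.273e-07]  ψ = [1, 1, 1, 3]  (obs o_6=2)
backtrack: best end state = 2; path = [2, 1, 1, 1, 1, 1, 2]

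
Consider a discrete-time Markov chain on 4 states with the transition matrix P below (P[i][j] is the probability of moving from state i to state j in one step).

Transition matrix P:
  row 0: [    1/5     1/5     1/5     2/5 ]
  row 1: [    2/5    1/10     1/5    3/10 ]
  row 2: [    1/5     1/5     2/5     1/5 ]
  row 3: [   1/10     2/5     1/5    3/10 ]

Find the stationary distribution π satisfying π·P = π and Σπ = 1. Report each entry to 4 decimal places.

π = [0.2175, 0.2358, 0.2500, 0.2967]

Balance equations π_j = Σ_i π_i·P[i][j]:
  π_0 = 1/5·π_0 + 2/5·π_1 + 1/5·π_2 + 1/10·π_3
  π_1 = 1/5·π_0 + 1/10·π_1 + 1/5·π_2 + 2/5·π_3
  π_2 = 1/5·π_0 + 1/5·π_1 + 2/5·π_2 + 1/5·π_3
  normalize: π_0 + π_1 + π_2 + π_3 = 1
Solving the linear system gives exactly π = [107/492, 29/123, 1/4, 73/246].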